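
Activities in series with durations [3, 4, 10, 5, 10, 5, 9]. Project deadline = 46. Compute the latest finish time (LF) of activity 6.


LF(activity 6) = deadline - sum of successor durations
Successors: activities 7 through 7 with durations [9]
Sum of successor durations = 9
LF = 46 - 9 = 37

37


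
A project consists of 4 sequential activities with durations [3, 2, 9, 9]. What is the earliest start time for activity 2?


Activity 2 starts after activities 1 through 1 complete.
Predecessor durations: [3]
ES = 3 = 3

3


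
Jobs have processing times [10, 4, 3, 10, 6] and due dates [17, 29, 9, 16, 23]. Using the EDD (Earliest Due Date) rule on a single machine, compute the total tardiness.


Sort by due date (EDD order): [(3, 9), (10, 16), (10, 17), (6, 23), (4, 29)]
Compute completion times and tardiness:
  Job 1: p=3, d=9, C=3, tardiness=max(0,3-9)=0
  Job 2: p=10, d=16, C=13, tardiness=max(0,13-16)=0
  Job 3: p=10, d=17, C=23, tardiness=max(0,23-17)=6
  Job 4: p=6, d=23, C=29, tardiness=max(0,29-23)=6
  Job 5: p=4, d=29, C=33, tardiness=max(0,33-29)=4
Total tardiness = 16

16


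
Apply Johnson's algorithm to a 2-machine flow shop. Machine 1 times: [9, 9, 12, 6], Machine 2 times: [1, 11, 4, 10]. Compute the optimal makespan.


Apply Johnson's rule:
  Group 1 (a <= b): [(4, 6, 10), (2, 9, 11)]
  Group 2 (a > b): [(3, 12, 4), (1, 9, 1)]
Optimal job order: [4, 2, 3, 1]
Schedule:
  Job 4: M1 done at 6, M2 done at 16
  Job 2: M1 done at 15, M2 done at 27
  Job 3: M1 done at 27, M2 done at 31
  Job 1: M1 done at 36, M2 done at 37
Makespan = 37

37


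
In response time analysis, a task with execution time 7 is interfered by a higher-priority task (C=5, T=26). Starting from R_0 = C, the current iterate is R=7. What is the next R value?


R_next = C + ceil(R_prev / T_hp) * C_hp
ceil(7 / 26) = ceil(0.2692) = 1
Interference = 1 * 5 = 5
R_next = 7 + 5 = 12

12


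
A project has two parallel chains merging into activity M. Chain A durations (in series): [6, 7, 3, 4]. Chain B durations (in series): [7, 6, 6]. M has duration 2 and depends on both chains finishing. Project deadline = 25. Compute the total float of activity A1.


Forward pass: ES(A1) = sum of predecessors on chain A = 0
EF = ES + duration = 0 + 6 = 6
Backward pass: LF(M) = deadline = 25; LS(M) = 25 - 2 = 23
LF(A1) = LS(M) - sum(successors on chain A) = 23 - 14 = 9
LS = LF - duration = 9 - 6 = 3
Total float = LS - ES = 3 - 0 = 3

3


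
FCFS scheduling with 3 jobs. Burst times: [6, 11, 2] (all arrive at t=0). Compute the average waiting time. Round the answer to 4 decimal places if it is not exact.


FCFS order (as given): [6, 11, 2]
Waiting times:
  Job 1: wait = 0
  Job 2: wait = 6
  Job 3: wait = 17
Sum of waiting times = 23
Average waiting time = 23/3 = 7.6667

7.6667


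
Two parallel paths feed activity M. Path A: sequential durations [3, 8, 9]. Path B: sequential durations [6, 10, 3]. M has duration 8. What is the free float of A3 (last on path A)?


ES(A3) = sum of predecessors on chain A = 11
EF(A3) = ES + duration = 11 + 9 = 20
Successor of A3 is M. ES(M) = max(sum(A), sum(B)) = max(20, 19) = 20
Free float = ES(successor) - EF(current) = 20 - 20 = 0

0


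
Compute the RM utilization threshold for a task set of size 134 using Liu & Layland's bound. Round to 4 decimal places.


Compute 2^(1/134) = 1.0051861419
Subtract 1: 1.0051861419 - 1 = 0.0051861419
Multiply by n: 134 * 0.0051861419 = 0.6949430146
Round to 4 dp: 0.6949

0.6949


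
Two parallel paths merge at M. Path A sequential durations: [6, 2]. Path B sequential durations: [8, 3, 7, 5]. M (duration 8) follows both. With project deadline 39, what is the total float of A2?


Forward pass: ES(A2) = sum of predecessors on chain A = 6
EF = ES + duration = 6 + 2 = 8
Backward pass: LF(M) = deadline = 39; LS(M) = 39 - 8 = 31
LF(A2) = LS(M) - sum(successors on chain A) = 31 - 0 = 31
LS = LF - duration = 31 - 2 = 29
Total float = LS - ES = 29 - 6 = 23

23


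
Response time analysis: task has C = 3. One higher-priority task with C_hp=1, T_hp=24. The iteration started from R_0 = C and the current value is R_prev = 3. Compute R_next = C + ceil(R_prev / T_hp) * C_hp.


R_next = C + ceil(R_prev / T_hp) * C_hp
ceil(3 / 24) = ceil(0.125) = 1
Interference = 1 * 1 = 1
R_next = 3 + 1 = 4

4


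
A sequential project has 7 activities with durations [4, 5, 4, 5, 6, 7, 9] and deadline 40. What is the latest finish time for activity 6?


LF(activity 6) = deadline - sum of successor durations
Successors: activities 7 through 7 with durations [9]
Sum of successor durations = 9
LF = 40 - 9 = 31

31


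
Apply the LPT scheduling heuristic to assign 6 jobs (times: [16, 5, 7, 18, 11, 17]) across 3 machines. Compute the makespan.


Sort jobs in decreasing order (LPT): [18, 17, 16, 11, 7, 5]
Assign each job to the least loaded machine:
  Machine 1: jobs [18, 5], load = 23
  Machine 2: jobs [17, 7], load = 24
  Machine 3: jobs [16, 11], load = 27
Makespan = max load = 27

27


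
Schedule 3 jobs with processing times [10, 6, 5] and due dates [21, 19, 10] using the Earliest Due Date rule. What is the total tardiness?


Sort by due date (EDD order): [(5, 10), (6, 19), (10, 21)]
Compute completion times and tardiness:
  Job 1: p=5, d=10, C=5, tardiness=max(0,5-10)=0
  Job 2: p=6, d=19, C=11, tardiness=max(0,11-19)=0
  Job 3: p=10, d=21, C=21, tardiness=max(0,21-21)=0
Total tardiness = 0

0


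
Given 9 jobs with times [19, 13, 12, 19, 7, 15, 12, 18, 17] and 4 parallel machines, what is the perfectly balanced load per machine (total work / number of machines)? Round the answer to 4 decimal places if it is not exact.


Total processing time = 19 + 13 + 12 + 19 + 7 + 15 + 12 + 18 + 17 = 132
Number of machines = 4
Ideal balanced load = 132 / 4 = 33.0

33.0


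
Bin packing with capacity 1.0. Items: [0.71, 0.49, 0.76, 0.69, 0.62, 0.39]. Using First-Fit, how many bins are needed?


Place items sequentially using First-Fit:
  Item 0.71 -> new Bin 1
  Item 0.49 -> new Bin 2
  Item 0.76 -> new Bin 3
  Item 0.69 -> new Bin 4
  Item 0.62 -> new Bin 5
  Item 0.39 -> Bin 2 (now 0.88)
Total bins used = 5

5


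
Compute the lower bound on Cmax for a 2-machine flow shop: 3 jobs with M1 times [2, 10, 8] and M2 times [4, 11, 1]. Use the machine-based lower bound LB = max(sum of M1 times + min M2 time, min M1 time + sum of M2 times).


LB1 = sum(M1 times) + min(M2 times) = 20 + 1 = 21
LB2 = min(M1 times) + sum(M2 times) = 2 + 16 = 18
Lower bound = max(LB1, LB2) = max(21, 18) = 21

21


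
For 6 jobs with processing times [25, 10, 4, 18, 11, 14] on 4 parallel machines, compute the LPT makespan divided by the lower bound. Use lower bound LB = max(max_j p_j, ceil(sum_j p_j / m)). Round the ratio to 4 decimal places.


LPT order: [25, 18, 14, 11, 10, 4]
Machine loads after assignment: [25, 18, 18, 21]
LPT makespan = 25
Lower bound = max(max_job, ceil(total/4)) = max(25, 21) = 25
Ratio = 25 / 25 = 1.0

1.0


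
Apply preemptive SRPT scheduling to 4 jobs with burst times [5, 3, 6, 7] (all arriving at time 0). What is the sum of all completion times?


Since all jobs arrive at t=0, SRPT equals SPT ordering.
SPT order: [3, 5, 6, 7]
Completion times:
  Job 1: p=3, C=3
  Job 2: p=5, C=8
  Job 3: p=6, C=14
  Job 4: p=7, C=21
Total completion time = 3 + 8 + 14 + 21 = 46

46


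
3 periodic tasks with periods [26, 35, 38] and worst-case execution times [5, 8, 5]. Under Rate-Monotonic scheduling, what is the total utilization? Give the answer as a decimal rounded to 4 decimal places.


Compute individual utilizations (exact fractions):
  Task 1: C/T = 5/26 (approx. 0.1923)
  Task 2: C/T = 8/35 (approx. 0.2286)
  Task 3: C/T = 5/38 (approx. 0.1316)
Total utilization U = 5/26 + 8/35 + 5/38 = 4776/8645
Rounded to 4 decimal places: U = 0.5525
RM (Liu & Layland) bound for 3 tasks = 0.779763; compare with U = 4776/8645 (approx. 0.552458)
U <= bound, so schedulable by RM sufficient condition.

0.5525


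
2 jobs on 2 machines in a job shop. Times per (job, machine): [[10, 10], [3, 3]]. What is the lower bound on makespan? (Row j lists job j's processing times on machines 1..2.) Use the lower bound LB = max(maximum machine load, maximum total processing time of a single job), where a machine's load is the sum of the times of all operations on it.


Machine loads:
  Machine 1: 10 + 3 = 13
  Machine 2: 10 + 3 = 13
Max machine load = 13
Job totals:
  Job 1: 20
  Job 2: 6
Max job total = 20
Lower bound = max(13, 20) = 20

20


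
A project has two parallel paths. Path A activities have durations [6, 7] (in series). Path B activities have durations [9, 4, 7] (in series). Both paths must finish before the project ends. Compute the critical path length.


Path A total = 6 + 7 = 13
Path B total = 9 + 4 + 7 = 20
Critical path = longest path = max(13, 20) = 20

20


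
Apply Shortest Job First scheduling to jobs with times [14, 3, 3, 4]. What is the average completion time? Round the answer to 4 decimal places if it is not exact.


SJF order (ascending): [3, 3, 4, 14]
Completion times:
  Job 1: burst=3, C=3
  Job 2: burst=3, C=6
  Job 3: burst=4, C=10
  Job 4: burst=14, C=24
Average completion = 43/4 = 10.75

10.75


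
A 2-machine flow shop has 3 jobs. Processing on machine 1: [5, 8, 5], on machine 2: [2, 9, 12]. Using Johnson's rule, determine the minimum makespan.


Apply Johnson's rule:
  Group 1 (a <= b): [(3, 5, 12), (2, 8, 9)]
  Group 2 (a > b): [(1, 5, 2)]
Optimal job order: [3, 2, 1]
Schedule:
  Job 3: M1 done at 5, M2 done at 17
  Job 2: M1 done at 13, M2 done at 26
  Job 1: M1 done at 18, M2 done at 28
Makespan = 28

28


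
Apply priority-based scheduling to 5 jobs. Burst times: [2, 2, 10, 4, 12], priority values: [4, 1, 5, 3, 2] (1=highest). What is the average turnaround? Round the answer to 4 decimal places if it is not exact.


Sort by priority (ascending = highest first):
Order: [(1, 2), (2, 12), (3, 4), (4, 2), (5, 10)]
Completion times:
  Priority 1, burst=2, C=2
  Priority 2, burst=12, C=14
  Priority 3, burst=4, C=18
  Priority 4, burst=2, C=20
  Priority 5, burst=10, C=30
Average turnaround = 84/5 = 16.8

16.8


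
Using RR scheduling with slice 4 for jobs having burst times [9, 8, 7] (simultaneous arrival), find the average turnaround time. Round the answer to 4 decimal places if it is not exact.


Time quantum = 4
Execution trace:
  J1 runs 4 units, time = 4
  J2 runs 4 units, time = 8
  J3 runs 4 units, time = 12
  J1 runs 4 units, time = 16
  J2 runs 4 units, time = 20
  J3 runs 3 units, time = 23
  J1 runs 1 units, time = 24
Finish times: [24, 20, 23]
Average turnaround = 67/3 = 22.3333

22.3333


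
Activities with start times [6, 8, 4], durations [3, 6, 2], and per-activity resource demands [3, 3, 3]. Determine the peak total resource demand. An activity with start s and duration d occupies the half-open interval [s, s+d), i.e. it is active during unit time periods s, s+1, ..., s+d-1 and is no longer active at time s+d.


Each activity i is active on [start_i, start_i + duration_i).
Compute total resource usage per time slot:
  t=0: active resources = [], total = 0
  t=1: active resources = [], total = 0
  t=2: active resources = [], total = 0
  t=3: active resources = [], total = 0
  t=4: active resources = [3], total = 3
  t=5: active resources = [3], total = 3
  t=6: active resources = [3], total = 3
  t=7: active resources = [3], total = 3
  t=8: active resources = [3, 3], total = 6
  t=9: active resources = [3], total = 3
  t=10: active resources = [3], total = 3
  t=11: active resources = [3], total = 3
  t=12: active resources = [3], total = 3
  t=13: active resources = [3], total = 3
Peak resource demand = 6

6


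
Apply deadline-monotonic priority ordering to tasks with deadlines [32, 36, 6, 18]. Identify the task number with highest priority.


Sort tasks by relative deadline (ascending):
  Task 3: deadline = 6
  Task 4: deadline = 18
  Task 1: deadline = 32
  Task 2: deadline = 36
Priority order (highest first): [3, 4, 1, 2]
Highest priority task = 3

3


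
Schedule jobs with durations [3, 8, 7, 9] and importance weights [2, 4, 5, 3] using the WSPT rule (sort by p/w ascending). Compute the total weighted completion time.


Compute p/w ratios and sort ascending (WSPT): [(7, 5), (3, 2), (8, 4), (9, 3)]
Compute weighted completion times:
  Job (p=7,w=5): C=7, w*C=5*7=35
  Job (p=3,w=2): C=10, w*C=2*10=20
  Job (p=8,w=4): C=18, w*C=4*18=72
  Job (p=9,w=3): C=27, w*C=3*27=81
Total weighted completion time = 208

208


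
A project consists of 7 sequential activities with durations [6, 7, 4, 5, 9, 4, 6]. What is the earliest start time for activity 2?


Activity 2 starts after activities 1 through 1 complete.
Predecessor durations: [6]
ES = 6 = 6

6


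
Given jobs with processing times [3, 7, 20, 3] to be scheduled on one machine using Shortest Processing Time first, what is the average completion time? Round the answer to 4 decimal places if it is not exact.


Sort jobs by processing time (SPT order): [3, 3, 7, 20]
Compute completion times sequentially:
  Job 1: processing = 3, completes at 3
  Job 2: processing = 3, completes at 6
  Job 3: processing = 7, completes at 13
  Job 4: processing = 20, completes at 33
Sum of completion times = 55
Average completion time = 55/4 = 13.75

13.75


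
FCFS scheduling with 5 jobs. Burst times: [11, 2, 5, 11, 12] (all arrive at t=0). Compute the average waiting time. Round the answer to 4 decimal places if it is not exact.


FCFS order (as given): [11, 2, 5, 11, 12]
Waiting times:
  Job 1: wait = 0
  Job 2: wait = 11
  Job 3: wait = 13
  Job 4: wait = 18
  Job 5: wait = 29
Sum of waiting times = 71
Average waiting time = 71/5 = 14.2

14.2


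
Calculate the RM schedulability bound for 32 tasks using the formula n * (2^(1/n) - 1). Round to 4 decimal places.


Compute 2^(1/32) = 1.0218971487
Subtract 1: 1.0218971487 - 1 = 0.0218971487
Multiply by n: 32 * 0.0218971487 = 0.7007087584
Round to 4 dp: 0.7007

0.7007


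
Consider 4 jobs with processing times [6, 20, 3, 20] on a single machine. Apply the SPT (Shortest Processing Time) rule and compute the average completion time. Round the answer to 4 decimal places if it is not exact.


Sort jobs by processing time (SPT order): [3, 6, 20, 20]
Compute completion times sequentially:
  Job 1: processing = 3, completes at 3
  Job 2: processing = 6, completes at 9
  Job 3: processing = 20, completes at 29
  Job 4: processing = 20, completes at 49
Sum of completion times = 90
Average completion time = 90/4 = 22.5

22.5


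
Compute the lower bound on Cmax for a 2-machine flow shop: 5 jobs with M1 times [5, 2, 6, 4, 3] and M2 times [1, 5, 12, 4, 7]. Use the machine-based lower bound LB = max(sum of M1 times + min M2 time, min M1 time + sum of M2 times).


LB1 = sum(M1 times) + min(M2 times) = 20 + 1 = 21
LB2 = min(M1 times) + sum(M2 times) = 2 + 29 = 31
Lower bound = max(LB1, LB2) = max(21, 31) = 31

31


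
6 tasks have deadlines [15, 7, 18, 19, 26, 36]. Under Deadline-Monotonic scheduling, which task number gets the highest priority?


Sort tasks by relative deadline (ascending):
  Task 2: deadline = 7
  Task 1: deadline = 15
  Task 3: deadline = 18
  Task 4: deadline = 19
  Task 5: deadline = 26
  Task 6: deadline = 36
Priority order (highest first): [2, 1, 3, 4, 5, 6]
Highest priority task = 2

2


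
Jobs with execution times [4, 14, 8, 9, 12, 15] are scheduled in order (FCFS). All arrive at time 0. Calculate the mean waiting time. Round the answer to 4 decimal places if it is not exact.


FCFS order (as given): [4, 14, 8, 9, 12, 15]
Waiting times:
  Job 1: wait = 0
  Job 2: wait = 4
  Job 3: wait = 18
  Job 4: wait = 26
  Job 5: wait = 35
  Job 6: wait = 47
Sum of waiting times = 130
Average waiting time = 130/6 = 21.6667

21.6667


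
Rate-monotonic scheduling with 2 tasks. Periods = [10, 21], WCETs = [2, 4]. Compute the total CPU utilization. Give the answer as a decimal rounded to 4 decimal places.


Compute individual utilizations (exact fractions):
  Task 1: C/T = 2/10 = 1/5 (approx. 0.2)
  Task 2: C/T = 4/21 (approx. 0.1905)
Total utilization U = 1/5 + 4/21 = 41/105
Rounded to 4 decimal places: U = 0.3905
RM (Liu & Layland) bound for 2 tasks = 0.828427; compare with U = 41/105 (approx. 0.390476)
U <= bound, so schedulable by RM sufficient condition.

0.3905


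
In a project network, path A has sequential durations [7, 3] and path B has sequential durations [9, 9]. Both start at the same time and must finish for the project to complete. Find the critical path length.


Path A total = 7 + 3 = 10
Path B total = 9 + 9 = 18
Critical path = longest path = max(10, 18) = 18

18


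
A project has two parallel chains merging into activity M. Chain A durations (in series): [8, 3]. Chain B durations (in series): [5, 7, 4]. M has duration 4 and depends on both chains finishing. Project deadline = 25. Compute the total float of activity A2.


Forward pass: ES(A2) = sum of predecessors on chain A = 8
EF = ES + duration = 8 + 3 = 11
Backward pass: LF(M) = deadline = 25; LS(M) = 25 - 4 = 21
LF(A2) = LS(M) - sum(successors on chain A) = 21 - 0 = 21
LS = LF - duration = 21 - 3 = 18
Total float = LS - ES = 18 - 8 = 10

10


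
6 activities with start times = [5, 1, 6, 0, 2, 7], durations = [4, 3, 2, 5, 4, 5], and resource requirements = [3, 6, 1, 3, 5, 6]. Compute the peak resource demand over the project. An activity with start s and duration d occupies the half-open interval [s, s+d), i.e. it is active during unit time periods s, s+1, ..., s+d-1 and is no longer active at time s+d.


Each activity i is active on [start_i, start_i + duration_i).
Compute total resource usage per time slot:
  t=0: active resources = [3], total = 3
  t=1: active resources = [6, 3], total = 9
  t=2: active resources = [6, 3, 5], total = 14
  t=3: active resources = [6, 3, 5], total = 14
  t=4: active resources = [3, 5], total = 8
  t=5: active resources = [3, 5], total = 8
  t=6: active resources = [3, 1], total = 4
  t=7: active resources = [3, 1, 6], total = 10
  t=8: active resources = [3, 6], total = 9
  t=9: active resources = [6], total = 6
  t=10: active resources = [6], total = 6
  t=11: active resources = [6], total = 6
Peak resource demand = 14

14


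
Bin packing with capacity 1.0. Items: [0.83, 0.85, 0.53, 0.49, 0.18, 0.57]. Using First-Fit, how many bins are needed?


Place items sequentially using First-Fit:
  Item 0.83 -> new Bin 1
  Item 0.85 -> new Bin 2
  Item 0.53 -> new Bin 3
  Item 0.49 -> new Bin 4
  Item 0.18 -> Bin 3 (now 0.71)
  Item 0.57 -> new Bin 5
Total bins used = 5

5


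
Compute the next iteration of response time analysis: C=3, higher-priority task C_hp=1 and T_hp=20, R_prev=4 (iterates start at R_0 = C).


R_next = C + ceil(R_prev / T_hp) * C_hp
ceil(4 / 20) = ceil(0.2) = 1
Interference = 1 * 1 = 1
R_next = 3 + 1 = 4
R_next = R_prev, so the iteration has converged (response time = 4).

4


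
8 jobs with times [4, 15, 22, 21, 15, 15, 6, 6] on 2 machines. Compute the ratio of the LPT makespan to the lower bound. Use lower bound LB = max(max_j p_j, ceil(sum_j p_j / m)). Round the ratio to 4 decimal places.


LPT order: [22, 21, 15, 15, 15, 6, 6, 4]
Machine loads after assignment: [53, 51]
LPT makespan = 53
Lower bound = max(max_job, ceil(total/2)) = max(22, 52) = 52
Ratio = 53 / 52 = 1.0192

1.0192


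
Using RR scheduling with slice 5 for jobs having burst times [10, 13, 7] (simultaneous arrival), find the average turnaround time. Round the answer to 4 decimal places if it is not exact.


Time quantum = 5
Execution trace:
  J1 runs 5 units, time = 5
  J2 runs 5 units, time = 10
  J3 runs 5 units, time = 15
  J1 runs 5 units, time = 20
  J2 runs 5 units, time = 25
  J3 runs 2 units, time = 27
  J2 runs 3 units, time = 30
Finish times: [20, 30, 27]
Average turnaround = 77/3 = 25.6667

25.6667


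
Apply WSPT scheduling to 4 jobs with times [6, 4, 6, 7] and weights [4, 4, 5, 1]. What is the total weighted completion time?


Compute p/w ratios and sort ascending (WSPT): [(4, 4), (6, 5), (6, 4), (7, 1)]
Compute weighted completion times:
  Job (p=4,w=4): C=4, w*C=4*4=16
  Job (p=6,w=5): C=10, w*C=5*10=50
  Job (p=6,w=4): C=16, w*C=4*16=64
  Job (p=7,w=1): C=23, w*C=1*23=23
Total weighted completion time = 153

153


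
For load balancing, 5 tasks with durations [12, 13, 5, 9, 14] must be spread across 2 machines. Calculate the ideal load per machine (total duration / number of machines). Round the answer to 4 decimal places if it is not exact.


Total processing time = 12 + 13 + 5 + 9 + 14 = 53
Number of machines = 2
Ideal balanced load = 53 / 2 = 26.5

26.5


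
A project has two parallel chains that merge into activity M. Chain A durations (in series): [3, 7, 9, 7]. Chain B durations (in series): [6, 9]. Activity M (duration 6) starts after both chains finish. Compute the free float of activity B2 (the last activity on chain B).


ES(B2) = sum of predecessors on chain B = 6
EF(B2) = ES + duration = 6 + 9 = 15
Successor of B2 is M. ES(M) = max(sum(A), sum(B)) = max(26, 15) = 26
Free float = ES(successor) - EF(current) = 26 - 15 = 11

11


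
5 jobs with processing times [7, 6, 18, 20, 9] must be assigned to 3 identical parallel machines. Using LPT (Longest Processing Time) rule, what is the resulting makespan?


Sort jobs in decreasing order (LPT): [20, 18, 9, 7, 6]
Assign each job to the least loaded machine:
  Machine 1: jobs [20], load = 20
  Machine 2: jobs [18], load = 18
  Machine 3: jobs [9, 7, 6], load = 22
Makespan = max load = 22

22


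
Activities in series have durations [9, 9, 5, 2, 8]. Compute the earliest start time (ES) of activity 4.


Activity 4 starts after activities 1 through 3 complete.
Predecessor durations: [9, 9, 5]
ES = 9 + 9 + 5 = 23

23


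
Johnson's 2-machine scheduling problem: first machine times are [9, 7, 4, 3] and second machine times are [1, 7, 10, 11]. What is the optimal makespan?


Apply Johnson's rule:
  Group 1 (a <= b): [(4, 3, 11), (3, 4, 10), (2, 7, 7)]
  Group 2 (a > b): [(1, 9, 1)]
Optimal job order: [4, 3, 2, 1]
Schedule:
  Job 4: M1 done at 3, M2 done at 14
  Job 3: M1 done at 7, M2 done at 24
  Job 2: M1 done at 14, M2 done at 31
  Job 1: M1 done at 23, M2 done at 32
Makespan = 32

32


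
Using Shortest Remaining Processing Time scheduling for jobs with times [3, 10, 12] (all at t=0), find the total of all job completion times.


Since all jobs arrive at t=0, SRPT equals SPT ordering.
SPT order: [3, 10, 12]
Completion times:
  Job 1: p=3, C=3
  Job 2: p=10, C=13
  Job 3: p=12, C=25
Total completion time = 3 + 13 + 25 = 41

41


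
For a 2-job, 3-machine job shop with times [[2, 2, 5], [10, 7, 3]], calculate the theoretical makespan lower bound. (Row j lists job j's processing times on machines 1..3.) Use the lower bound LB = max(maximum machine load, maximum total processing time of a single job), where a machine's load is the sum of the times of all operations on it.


Machine loads:
  Machine 1: 2 + 10 = 12
  Machine 2: 2 + 7 = 9
  Machine 3: 5 + 3 = 8
Max machine load = 12
Job totals:
  Job 1: 9
  Job 2: 20
Max job total = 20
Lower bound = max(12, 20) = 20

20


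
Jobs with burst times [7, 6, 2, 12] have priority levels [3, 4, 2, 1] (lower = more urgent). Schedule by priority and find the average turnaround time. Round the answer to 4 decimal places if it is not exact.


Sort by priority (ascending = highest first):
Order: [(1, 12), (2, 2), (3, 7), (4, 6)]
Completion times:
  Priority 1, burst=12, C=12
  Priority 2, burst=2, C=14
  Priority 3, burst=7, C=21
  Priority 4, burst=6, C=27
Average turnaround = 74/4 = 18.5

18.5


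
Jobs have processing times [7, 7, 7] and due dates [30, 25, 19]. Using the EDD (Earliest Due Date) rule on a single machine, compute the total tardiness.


Sort by due date (EDD order): [(7, 19), (7, 25), (7, 30)]
Compute completion times and tardiness:
  Job 1: p=7, d=19, C=7, tardiness=max(0,7-19)=0
  Job 2: p=7, d=25, C=14, tardiness=max(0,14-25)=0
  Job 3: p=7, d=30, C=21, tardiness=max(0,21-30)=0
Total tardiness = 0

0


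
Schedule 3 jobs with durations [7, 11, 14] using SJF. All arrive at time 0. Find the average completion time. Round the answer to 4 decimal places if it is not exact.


SJF order (ascending): [7, 11, 14]
Completion times:
  Job 1: burst=7, C=7
  Job 2: burst=11, C=18
  Job 3: burst=14, C=32
Average completion = 57/3 = 19.0

19.0


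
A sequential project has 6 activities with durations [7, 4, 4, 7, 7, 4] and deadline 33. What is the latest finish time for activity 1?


LF(activity 1) = deadline - sum of successor durations
Successors: activities 2 through 6 with durations [4, 4, 7, 7, 4]
Sum of successor durations = 26
LF = 33 - 26 = 7

7


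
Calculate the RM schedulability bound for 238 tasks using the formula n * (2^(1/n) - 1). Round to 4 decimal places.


Compute 2^(1/238) = 1.0029166282
Subtract 1: 1.0029166282 - 1 = 0.0029166282
Multiply by n: 238 * 0.0029166282 = 0.6941575116
Round to 4 dp: 0.6942

0.6942


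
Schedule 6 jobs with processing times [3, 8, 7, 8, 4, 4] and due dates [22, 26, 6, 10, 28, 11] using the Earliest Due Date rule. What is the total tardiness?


Sort by due date (EDD order): [(7, 6), (8, 10), (4, 11), (3, 22), (8, 26), (4, 28)]
Compute completion times and tardiness:
  Job 1: p=7, d=6, C=7, tardiness=max(0,7-6)=1
  Job 2: p=8, d=10, C=15, tardiness=max(0,15-10)=5
  Job 3: p=4, d=11, C=19, tardiness=max(0,19-11)=8
  Job 4: p=3, d=22, C=22, tardiness=max(0,22-22)=0
  Job 5: p=8, d=26, C=30, tardiness=max(0,30-26)=4
  Job 6: p=4, d=28, C=34, tardiness=max(0,34-28)=6
Total tardiness = 24

24


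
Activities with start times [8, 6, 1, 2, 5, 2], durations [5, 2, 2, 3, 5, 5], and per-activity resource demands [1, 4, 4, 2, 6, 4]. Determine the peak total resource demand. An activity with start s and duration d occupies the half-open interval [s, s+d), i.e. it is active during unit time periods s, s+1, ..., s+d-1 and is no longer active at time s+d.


Each activity i is active on [start_i, start_i + duration_i).
Compute total resource usage per time slot:
  t=0: active resources = [], total = 0
  t=1: active resources = [4], total = 4
  t=2: active resources = [4, 2, 4], total = 10
  t=3: active resources = [2, 4], total = 6
  t=4: active resources = [2, 4], total = 6
  t=5: active resources = [6, 4], total = 10
  t=6: active resources = [4, 6, 4], total = 14
  t=7: active resources = [4, 6], total = 10
  t=8: active resources = [1, 6], total = 7
  t=9: active resources = [1, 6], total = 7
  t=10: active resources = [1], total = 1
  t=11: active resources = [1], total = 1
  t=12: active resources = [1], total = 1
Peak resource demand = 14

14


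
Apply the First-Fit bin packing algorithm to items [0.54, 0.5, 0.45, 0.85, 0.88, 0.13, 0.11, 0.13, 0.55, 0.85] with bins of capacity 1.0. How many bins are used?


Place items sequentially using First-Fit:
  Item 0.54 -> new Bin 1
  Item 0.5 -> new Bin 2
  Item 0.45 -> Bin 1 (now 0.99)
  Item 0.85 -> new Bin 3
  Item 0.88 -> new Bin 4
  Item 0.13 -> Bin 2 (now 0.63)
  Item 0.11 -> Bin 2 (now 0.74)
  Item 0.13 -> Bin 2 (now 0.87)
  Item 0.55 -> new Bin 5
  Item 0.85 -> new Bin 6
Total bins used = 6

6


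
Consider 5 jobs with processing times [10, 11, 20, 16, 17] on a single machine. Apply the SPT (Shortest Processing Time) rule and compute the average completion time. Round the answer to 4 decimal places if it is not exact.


Sort jobs by processing time (SPT order): [10, 11, 16, 17, 20]
Compute completion times sequentially:
  Job 1: processing = 10, completes at 10
  Job 2: processing = 11, completes at 21
  Job 3: processing = 16, completes at 37
  Job 4: processing = 17, completes at 54
  Job 5: processing = 20, completes at 74
Sum of completion times = 196
Average completion time = 196/5 = 39.2

39.2


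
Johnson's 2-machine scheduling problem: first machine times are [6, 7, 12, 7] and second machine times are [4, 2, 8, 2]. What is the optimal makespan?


Apply Johnson's rule:
  Group 1 (a <= b): []
  Group 2 (a > b): [(3, 12, 8), (1, 6, 4), (2, 7, 2), (4, 7, 2)]
Optimal job order: [3, 1, 2, 4]
Schedule:
  Job 3: M1 done at 12, M2 done at 20
  Job 1: M1 done at 18, M2 done at 24
  Job 2: M1 done at 25, M2 done at 27
  Job 4: M1 done at 32, M2 done at 34
Makespan = 34

34


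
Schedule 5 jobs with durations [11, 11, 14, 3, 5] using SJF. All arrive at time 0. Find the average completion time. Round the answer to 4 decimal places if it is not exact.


SJF order (ascending): [3, 5, 11, 11, 14]
Completion times:
  Job 1: burst=3, C=3
  Job 2: burst=5, C=8
  Job 3: burst=11, C=19
  Job 4: burst=11, C=30
  Job 5: burst=14, C=44
Average completion = 104/5 = 20.8

20.8


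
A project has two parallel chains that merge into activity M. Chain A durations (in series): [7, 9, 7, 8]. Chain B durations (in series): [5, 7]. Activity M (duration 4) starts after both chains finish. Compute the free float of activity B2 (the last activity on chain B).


ES(B2) = sum of predecessors on chain B = 5
EF(B2) = ES + duration = 5 + 7 = 12
Successor of B2 is M. ES(M) = max(sum(A), sum(B)) = max(31, 12) = 31
Free float = ES(successor) - EF(current) = 31 - 12 = 19

19


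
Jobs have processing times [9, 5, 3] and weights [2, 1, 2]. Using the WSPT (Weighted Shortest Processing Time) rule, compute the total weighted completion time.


Compute p/w ratios and sort ascending (WSPT): [(3, 2), (9, 2), (5, 1)]
Compute weighted completion times:
  Job (p=3,w=2): C=3, w*C=2*3=6
  Job (p=9,w=2): C=12, w*C=2*12=24
  Job (p=5,w=1): C=17, w*C=1*17=17
Total weighted completion time = 47

47


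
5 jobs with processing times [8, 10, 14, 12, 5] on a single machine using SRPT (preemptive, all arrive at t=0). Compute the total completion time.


Since all jobs arrive at t=0, SRPT equals SPT ordering.
SPT order: [5, 8, 10, 12, 14]
Completion times:
  Job 1: p=5, C=5
  Job 2: p=8, C=13
  Job 3: p=10, C=23
  Job 4: p=12, C=35
  Job 5: p=14, C=49
Total completion time = 5 + 13 + 23 + 35 + 49 = 125

125


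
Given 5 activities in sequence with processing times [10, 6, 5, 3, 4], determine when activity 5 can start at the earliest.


Activity 5 starts after activities 1 through 4 complete.
Predecessor durations: [10, 6, 5, 3]
ES = 10 + 6 + 5 + 3 = 24

24


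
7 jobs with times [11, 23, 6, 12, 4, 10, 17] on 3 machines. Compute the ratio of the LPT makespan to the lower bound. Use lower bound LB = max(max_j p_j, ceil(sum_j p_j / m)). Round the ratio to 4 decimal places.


LPT order: [23, 17, 12, 11, 10, 6, 4]
Machine loads after assignment: [29, 27, 27]
LPT makespan = 29
Lower bound = max(max_job, ceil(total/3)) = max(23, 28) = 28
Ratio = 29 / 28 = 1.0357

1.0357


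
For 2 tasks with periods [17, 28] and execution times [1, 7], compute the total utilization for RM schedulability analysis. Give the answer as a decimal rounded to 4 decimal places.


Compute individual utilizations (exact fractions):
  Task 1: C/T = 1/17 (approx. 0.0588)
  Task 2: C/T = 7/28 = 1/4 (approx. 0.25)
Total utilization U = 1/17 + 1/4 = 21/68
Rounded to 4 decimal places: U = 0.3088
RM (Liu & Layland) bound for 2 tasks = 0.828427; compare with U = 21/68 (approx. 0.308824)
U <= bound, so schedulable by RM sufficient condition.

0.3088


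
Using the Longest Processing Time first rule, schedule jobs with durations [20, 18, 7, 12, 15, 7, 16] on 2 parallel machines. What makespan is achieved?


Sort jobs in decreasing order (LPT): [20, 18, 16, 15, 12, 7, 7]
Assign each job to the least loaded machine:
  Machine 1: jobs [20, 15, 7, 7], load = 49
  Machine 2: jobs [18, 16, 12], load = 46
Makespan = max load = 49

49


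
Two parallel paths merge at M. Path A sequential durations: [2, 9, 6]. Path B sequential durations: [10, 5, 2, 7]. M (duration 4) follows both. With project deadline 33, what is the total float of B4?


Forward pass: ES(B4) = sum of predecessors on chain B = 17
EF = ES + duration = 17 + 7 = 24
Backward pass: LF(M) = deadline = 33; LS(M) = 33 - 4 = 29
LF(B4) = LS(M) - sum(successors on chain B) = 29 - 0 = 29
LS = LF - duration = 29 - 7 = 22
Total float = LS - ES = 22 - 17 = 5

5


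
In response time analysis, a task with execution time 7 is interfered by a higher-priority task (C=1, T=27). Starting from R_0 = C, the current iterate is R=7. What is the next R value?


R_next = C + ceil(R_prev / T_hp) * C_hp
ceil(7 / 27) = ceil(0.2593) = 1
Interference = 1 * 1 = 1
R_next = 7 + 1 = 8

8


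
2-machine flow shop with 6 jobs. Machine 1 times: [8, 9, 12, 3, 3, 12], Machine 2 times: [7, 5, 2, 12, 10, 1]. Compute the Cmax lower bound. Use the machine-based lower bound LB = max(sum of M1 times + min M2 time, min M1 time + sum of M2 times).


LB1 = sum(M1 times) + min(M2 times) = 47 + 1 = 48
LB2 = min(M1 times) + sum(M2 times) = 3 + 37 = 40
Lower bound = max(LB1, LB2) = max(48, 40) = 48

48


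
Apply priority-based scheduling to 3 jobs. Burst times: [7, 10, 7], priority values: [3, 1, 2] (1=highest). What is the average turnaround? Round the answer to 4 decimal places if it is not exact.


Sort by priority (ascending = highest first):
Order: [(1, 10), (2, 7), (3, 7)]
Completion times:
  Priority 1, burst=10, C=10
  Priority 2, burst=7, C=17
  Priority 3, burst=7, C=24
Average turnaround = 51/3 = 17.0

17.0


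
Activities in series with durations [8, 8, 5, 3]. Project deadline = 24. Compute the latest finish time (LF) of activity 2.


LF(activity 2) = deadline - sum of successor durations
Successors: activities 3 through 4 with durations [5, 3]
Sum of successor durations = 8
LF = 24 - 8 = 16

16


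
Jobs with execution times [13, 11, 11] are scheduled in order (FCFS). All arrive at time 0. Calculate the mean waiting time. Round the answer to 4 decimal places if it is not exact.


FCFS order (as given): [13, 11, 11]
Waiting times:
  Job 1: wait = 0
  Job 2: wait = 13
  Job 3: wait = 24
Sum of waiting times = 37
Average waiting time = 37/3 = 12.3333

12.3333


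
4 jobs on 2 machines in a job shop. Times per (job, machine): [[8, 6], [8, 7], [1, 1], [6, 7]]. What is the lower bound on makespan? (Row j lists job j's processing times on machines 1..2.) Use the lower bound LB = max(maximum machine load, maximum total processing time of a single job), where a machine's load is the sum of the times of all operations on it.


Machine loads:
  Machine 1: 8 + 8 + 1 + 6 = 23
  Machine 2: 6 + 7 + 1 + 7 = 21
Max machine load = 23
Job totals:
  Job 1: 14
  Job 2: 15
  Job 3: 2
  Job 4: 13
Max job total = 15
Lower bound = max(23, 15) = 23

23


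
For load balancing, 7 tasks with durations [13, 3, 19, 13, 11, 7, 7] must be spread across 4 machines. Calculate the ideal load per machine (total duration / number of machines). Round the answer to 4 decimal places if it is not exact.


Total processing time = 13 + 3 + 19 + 13 + 11 + 7 + 7 = 73
Number of machines = 4
Ideal balanced load = 73 / 4 = 18.25

18.25


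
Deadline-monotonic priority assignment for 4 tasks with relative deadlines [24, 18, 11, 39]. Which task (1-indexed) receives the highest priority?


Sort tasks by relative deadline (ascending):
  Task 3: deadline = 11
  Task 2: deadline = 18
  Task 1: deadline = 24
  Task 4: deadline = 39
Priority order (highest first): [3, 2, 1, 4]
Highest priority task = 3

3


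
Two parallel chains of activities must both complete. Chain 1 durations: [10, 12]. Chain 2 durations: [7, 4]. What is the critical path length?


Path A total = 10 + 12 = 22
Path B total = 7 + 4 = 11
Critical path = longest path = max(22, 11) = 22

22


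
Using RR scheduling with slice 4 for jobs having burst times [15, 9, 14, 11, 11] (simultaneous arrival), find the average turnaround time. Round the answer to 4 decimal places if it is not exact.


Time quantum = 4
Execution trace:
  J1 runs 4 units, time = 4
  J2 runs 4 units, time = 8
  J3 runs 4 units, time = 12
  J4 runs 4 units, time = 16
  J5 runs 4 units, time = 20
  J1 runs 4 units, time = 24
  J2 runs 4 units, time = 28
  J3 runs 4 units, time = 32
  J4 runs 4 units, time = 36
  J5 runs 4 units, time = 40
  J1 runs 4 units, time = 44
  J2 runs 1 units, time = 45
  J3 runs 4 units, time = 49
  J4 runs 3 units, time = 52
  J5 runs 3 units, time = 55
  J1 runs 3 units, time = 58
  J3 runs 2 units, time = 60
Finish times: [58, 45, 60, 52, 55]
Average turnaround = 270/5 = 54.0

54.0


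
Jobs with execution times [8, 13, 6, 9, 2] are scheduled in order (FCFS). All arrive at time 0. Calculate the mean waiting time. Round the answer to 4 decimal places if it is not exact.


FCFS order (as given): [8, 13, 6, 9, 2]
Waiting times:
  Job 1: wait = 0
  Job 2: wait = 8
  Job 3: wait = 21
  Job 4: wait = 27
  Job 5: wait = 36
Sum of waiting times = 92
Average waiting time = 92/5 = 18.4

18.4


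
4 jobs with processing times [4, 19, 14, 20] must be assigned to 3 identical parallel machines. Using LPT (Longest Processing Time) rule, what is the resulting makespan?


Sort jobs in decreasing order (LPT): [20, 19, 14, 4]
Assign each job to the least loaded machine:
  Machine 1: jobs [20], load = 20
  Machine 2: jobs [19], load = 19
  Machine 3: jobs [14, 4], load = 18
Makespan = max load = 20

20


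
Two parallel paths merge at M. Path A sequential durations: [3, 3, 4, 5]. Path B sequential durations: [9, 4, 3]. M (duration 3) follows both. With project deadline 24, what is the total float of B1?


Forward pass: ES(B1) = sum of predecessors on chain B = 0
EF = ES + duration = 0 + 9 = 9
Backward pass: LF(M) = deadline = 24; LS(M) = 24 - 3 = 21
LF(B1) = LS(M) - sum(successors on chain B) = 21 - 7 = 14
LS = LF - duration = 14 - 9 = 5
Total float = LS - ES = 5 - 0 = 5

5


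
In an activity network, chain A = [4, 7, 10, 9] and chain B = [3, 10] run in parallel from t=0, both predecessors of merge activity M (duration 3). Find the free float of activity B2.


ES(B2) = sum of predecessors on chain B = 3
EF(B2) = ES + duration = 3 + 10 = 13
Successor of B2 is M. ES(M) = max(sum(A), sum(B)) = max(30, 13) = 30
Free float = ES(successor) - EF(current) = 30 - 13 = 17

17


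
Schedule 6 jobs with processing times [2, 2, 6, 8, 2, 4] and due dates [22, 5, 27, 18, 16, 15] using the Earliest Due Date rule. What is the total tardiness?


Sort by due date (EDD order): [(2, 5), (4, 15), (2, 16), (8, 18), (2, 22), (6, 27)]
Compute completion times and tardiness:
  Job 1: p=2, d=5, C=2, tardiness=max(0,2-5)=0
  Job 2: p=4, d=15, C=6, tardiness=max(0,6-15)=0
  Job 3: p=2, d=16, C=8, tardiness=max(0,8-16)=0
  Job 4: p=8, d=18, C=16, tardiness=max(0,16-18)=0
  Job 5: p=2, d=22, C=18, tardiness=max(0,18-22)=0
  Job 6: p=6, d=27, C=24, tardiness=max(0,24-27)=0
Total tardiness = 0

0


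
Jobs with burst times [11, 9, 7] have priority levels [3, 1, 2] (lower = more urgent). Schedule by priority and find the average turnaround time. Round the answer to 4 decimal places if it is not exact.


Sort by priority (ascending = highest first):
Order: [(1, 9), (2, 7), (3, 11)]
Completion times:
  Priority 1, burst=9, C=9
  Priority 2, burst=7, C=16
  Priority 3, burst=11, C=27
Average turnaround = 52/3 = 17.3333

17.3333


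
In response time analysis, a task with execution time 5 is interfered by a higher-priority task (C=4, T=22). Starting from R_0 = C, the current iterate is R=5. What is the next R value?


R_next = C + ceil(R_prev / T_hp) * C_hp
ceil(5 / 22) = ceil(0.2273) = 1
Interference = 1 * 4 = 4
R_next = 5 + 4 = 9

9


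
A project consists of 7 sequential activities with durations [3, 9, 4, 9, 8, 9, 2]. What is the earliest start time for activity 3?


Activity 3 starts after activities 1 through 2 complete.
Predecessor durations: [3, 9]
ES = 3 + 9 = 12

12


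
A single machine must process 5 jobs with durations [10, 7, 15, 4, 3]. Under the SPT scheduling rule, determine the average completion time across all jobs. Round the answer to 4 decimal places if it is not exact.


Sort jobs by processing time (SPT order): [3, 4, 7, 10, 15]
Compute completion times sequentially:
  Job 1: processing = 3, completes at 3
  Job 2: processing = 4, completes at 7
  Job 3: processing = 7, completes at 14
  Job 4: processing = 10, completes at 24
  Job 5: processing = 15, completes at 39
Sum of completion times = 87
Average completion time = 87/5 = 17.4

17.4
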